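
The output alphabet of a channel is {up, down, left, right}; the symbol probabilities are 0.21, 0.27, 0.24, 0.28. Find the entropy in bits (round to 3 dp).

1.991 bits

H = −Σ pᵢ log₂ pᵢ.
−0.21·log₂(0.21) = 0.4728
−0.27·log₂(0.27) = 0.5100
−0.24·log₂(0.24) = 0.4941
−0.28·log₂(0.28) = 0.5142
Sum ≈ 1.9912 → 1.991 bits.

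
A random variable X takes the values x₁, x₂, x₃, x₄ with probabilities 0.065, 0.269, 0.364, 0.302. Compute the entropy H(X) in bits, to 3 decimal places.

H = −Σ pᵢ log₂ pᵢ.
−0.065·log₂(0.065) = 0.2563
−0.269·log₂(0.269) = 0.5096
−0.364·log₂(0.364) = 0.5307
−0.302·log₂(0.302) = 0.5217
Sum ≈ 1.8183 → 1.818 bits.

1.818 bits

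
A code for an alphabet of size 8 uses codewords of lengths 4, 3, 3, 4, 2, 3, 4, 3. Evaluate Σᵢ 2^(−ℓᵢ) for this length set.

0.9375

With common denominator 2^4 = 16: Σ 2^(−ℓᵢ) = 1/16 + 2/16 + 2/16 + 1/16 + 4/16 + 2/16 + 1/16 + 2/16 = 15/16 = 0.9375.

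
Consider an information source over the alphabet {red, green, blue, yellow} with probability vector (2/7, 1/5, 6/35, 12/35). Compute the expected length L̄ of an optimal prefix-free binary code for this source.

2 bits/symbol

Repeatedly combine the two least-probable nodes; the expected code length is the sum of the merged weights.
merge 6/35 + 1/5 → 13/35
merge 2/7 + 12/35 → 22/35
merge 13/35 + 22/35 → 1
L = 13/35 + 22/35 + 1 = 2 bits/symbol.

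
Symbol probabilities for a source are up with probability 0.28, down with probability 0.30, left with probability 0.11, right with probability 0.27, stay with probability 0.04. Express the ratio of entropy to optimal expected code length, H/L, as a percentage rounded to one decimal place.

96.8%

Entropy H = −Σ p log₂ p ≈ 2.0814 bits.
Huffman merges: 1/25+11/100→3/20; 3/20+27/100→21/50; 7/25+3/10→29/50; 21/50+29/50→1. L = 43/20 ≈ 2.1500.
Efficiency = H/L = 2.0814/2.1500 = 96.8%.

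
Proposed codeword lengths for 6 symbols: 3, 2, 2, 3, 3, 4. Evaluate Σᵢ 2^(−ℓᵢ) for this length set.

With common denominator 2^4 = 16: Σ 2^(−ℓᵢ) = 2/16 + 4/16 + 4/16 + 2/16 + 2/16 + 1/16 = 15/16 = 0.9375.

0.9375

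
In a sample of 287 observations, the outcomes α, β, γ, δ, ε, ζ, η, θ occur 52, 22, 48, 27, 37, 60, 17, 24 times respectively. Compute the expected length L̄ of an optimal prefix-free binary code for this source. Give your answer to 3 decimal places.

Probabilities are the counts divided by 287.
Repeatedly combine the two least-probable nodes; the expected code length is the sum of the merged weights.
merge 17/287 + 22/287 → 39/287
merge 24/287 + 27/287 → 51/287
merge 37/287 + 39/287 → 76/287
merge 48/287 + 51/287 → 99/287
merge 52/287 + 60/287 → 16/41
merge 76/287 + 99/287 → 25/41
merge 16/41 + 25/41 → 1
L = 39/287 + 51/287 + 76/287 + 99/287 + 16/41 + 25/41 + 1 = 839/287 ≈ 2.923 bits/symbol.

2.923 bits/symbol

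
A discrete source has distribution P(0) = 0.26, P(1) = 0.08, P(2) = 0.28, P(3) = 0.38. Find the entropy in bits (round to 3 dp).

H = −Σ pᵢ log₂ pᵢ.
−0.26·log₂(0.26) = 0.5053
−0.08·log₂(0.08) = 0.2915
−0.28·log₂(0.28) = 0.5142
−0.38·log₂(0.38) = 0.5305
Sum ≈ 1.8415 → 1.841 bits.

1.841 bits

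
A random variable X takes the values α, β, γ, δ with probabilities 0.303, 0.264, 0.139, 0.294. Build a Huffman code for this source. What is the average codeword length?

Repeatedly combine the two least-probable nodes; the expected code length is the sum of the merged weights.
merge 139/1000 + 33/125 → 403/1000
merge 147/500 + 303/1000 → 597/1000
merge 403/1000 + 597/1000 → 1
L = 403/1000 + 597/1000 + 1 = 2 bits/symbol.

2 bits/symbol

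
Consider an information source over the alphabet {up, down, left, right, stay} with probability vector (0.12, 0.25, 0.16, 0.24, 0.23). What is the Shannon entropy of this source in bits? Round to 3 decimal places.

2.272 bits

H = −Σ pᵢ log₂ pᵢ.
−0.12·log₂(0.12) = 0.3671
−0.25·log₂(0.25) = 0.5000
−0.16·log₂(0.16) = 0.4230
−0.24·log₂(0.24) = 0.4941
−0.23·log₂(0.23) = 0.4877
Sum ≈ 2.2719 → 2.272 bits.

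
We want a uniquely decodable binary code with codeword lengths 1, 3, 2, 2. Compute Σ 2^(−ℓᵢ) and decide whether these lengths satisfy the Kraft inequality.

With common denominator 2^3 = 8: Σ 2^(−ℓᵢ) = 4/8 + 1/8 + 2/8 + 2/8 = 9/8 = 1.125.
Kraft's inequality requires Σ ≤ 1; here Σ = 1.125 > 1, so no such prefix code exists.

1.125; no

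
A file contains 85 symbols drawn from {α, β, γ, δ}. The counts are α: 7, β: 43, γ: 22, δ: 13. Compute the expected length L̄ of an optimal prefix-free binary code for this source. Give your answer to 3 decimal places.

1.729 bits/symbol

Probabilities are the counts divided by 85.
Repeatedly combine the two least-probable nodes; the expected code length is the sum of the merged weights.
merge 7/85 + 13/85 → 4/17
merge 4/17 + 22/85 → 42/85
merge 42/85 + 43/85 → 1
L = 4/17 + 42/85 + 1 = 147/85 ≈ 1.729 bits/symbol.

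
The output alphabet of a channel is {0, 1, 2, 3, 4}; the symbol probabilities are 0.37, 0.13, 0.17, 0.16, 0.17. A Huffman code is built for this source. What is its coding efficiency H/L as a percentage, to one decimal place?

97.6%

Entropy H = −Σ p log₂ p ≈ 2.2056 bits.
Huffman merges: 13/100+4/25→29/100; 17/100+17/100→17/50; 29/100+17/50→63/100; 37/100+63/100→1. L = 113/50 ≈ 2.2600.
Efficiency = H/L = 2.2056/2.2600 = 97.6%.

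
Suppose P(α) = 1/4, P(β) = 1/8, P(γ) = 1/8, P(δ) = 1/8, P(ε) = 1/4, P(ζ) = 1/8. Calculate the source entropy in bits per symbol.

2.5 bits

Each probability is a power of 1/2, so log₂(1/p) is an integer.
H = Σ p·log₂(1/p) = 1/4·2 + 1/8·3 + 1/8·3 + 1/8·3 + 1/4·2 + 1/8·3 = 2.5 bits.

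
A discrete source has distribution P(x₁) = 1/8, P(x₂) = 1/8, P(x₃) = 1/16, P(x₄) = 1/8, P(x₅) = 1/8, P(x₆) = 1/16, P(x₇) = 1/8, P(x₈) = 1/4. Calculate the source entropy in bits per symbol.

Each probability is a power of 1/2, so log₂(1/p) is an integer.
H = Σ p·log₂(1/p) = 1/8·3 + 1/8·3 + 1/16·4 + 1/8·3 + 1/8·3 + 1/16·4 + 1/8·3 + 1/4·2 = 2.875 bits.

2.875 bits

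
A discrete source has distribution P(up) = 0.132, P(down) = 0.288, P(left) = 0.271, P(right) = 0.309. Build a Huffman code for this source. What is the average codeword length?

Repeatedly combine the two least-probable nodes; the expected code length is the sum of the merged weights.
merge 33/250 + 271/1000 → 403/1000
merge 36/125 + 309/1000 → 597/1000
merge 403/1000 + 597/1000 → 1
L = 403/1000 + 597/1000 + 1 = 2 bits/symbol.

2 bits/symbol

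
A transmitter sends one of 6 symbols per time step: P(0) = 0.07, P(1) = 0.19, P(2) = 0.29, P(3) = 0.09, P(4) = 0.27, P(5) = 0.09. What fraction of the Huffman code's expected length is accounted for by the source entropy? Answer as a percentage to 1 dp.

98.6%

Entropy H = −Σ p log₂ p ≈ 2.3770 bits.
Huffman merges: 7/100+9/100→4/25; 9/100+4/25→1/4; 19/100+1/4→11/25; 27/100+29/100→14/25; 11/25+14/25→1. L = 241/100 ≈ 2.4100.
Efficiency = H/L = 2.3770/2.4100 = 98.6%.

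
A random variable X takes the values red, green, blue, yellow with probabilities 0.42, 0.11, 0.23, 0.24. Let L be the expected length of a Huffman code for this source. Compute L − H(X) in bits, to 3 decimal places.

Entropy H = −Σ p log₂ p ≈ 1.8577 bits.
Huffman merges: 11/100+23/100→17/50; 6/25+17/50→29/50; 21/50+29/50→1. L = 48/25 ≈ 1.9200.
L − H = 1.9200 − 1.8577 = 0.062 bits.

0.062 bits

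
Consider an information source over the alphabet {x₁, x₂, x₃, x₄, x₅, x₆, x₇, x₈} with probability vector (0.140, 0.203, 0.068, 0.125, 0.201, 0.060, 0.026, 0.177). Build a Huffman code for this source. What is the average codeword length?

Repeatedly combine the two least-probable nodes; the expected code length is the sum of the merged weights.
merge 13/500 + 3/50 → 43/500
merge 17/250 + 43/500 → 77/500
merge 1/8 + 7/50 → 53/200
merge 77/500 + 177/1000 → 331/1000
merge 201/1000 + 203/1000 → 101/250
merge 53/200 + 331/1000 → 149/250
merge 101/250 + 149/250 → 1
L = 43/500 + 77/500 + 53/200 + 331/1000 + 101/250 + 149/250 + 1 = 709/250 = 2.836 bits/symbol.

2.836 bits/symbol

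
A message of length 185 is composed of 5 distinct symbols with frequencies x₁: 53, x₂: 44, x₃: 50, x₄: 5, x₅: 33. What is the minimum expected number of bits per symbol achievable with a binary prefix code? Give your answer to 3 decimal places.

2.205 bits/symbol

Probabilities are the counts divided by 185.
Repeatedly combine the two least-probable nodes; the expected code length is the sum of the merged weights.
merge 1/37 + 33/185 → 38/185
merge 38/185 + 44/185 → 82/185
merge 10/37 + 53/185 → 103/185
merge 82/185 + 103/185 → 1
L = 38/185 + 82/185 + 103/185 + 1 = 408/185 ≈ 2.205 bits/symbol.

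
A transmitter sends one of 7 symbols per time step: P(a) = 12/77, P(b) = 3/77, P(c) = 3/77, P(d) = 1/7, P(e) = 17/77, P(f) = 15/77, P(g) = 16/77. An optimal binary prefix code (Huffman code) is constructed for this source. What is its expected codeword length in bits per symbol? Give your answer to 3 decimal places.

2.649 bits/symbol

Repeatedly combine the two least-probable nodes; the expected code length is the sum of the merged weights.
merge 3/77 + 3/77 → 6/77
merge 6/77 + 1/7 → 17/77
merge 12/77 + 15/77 → 27/77
merge 16/77 + 17/77 → 3/7
merge 17/77 + 27/77 → 4/7
merge 3/7 + 4/7 → 1
L = 6/77 + 17/77 + 27/77 + 3/7 + 4/7 + 1 = 204/77 ≈ 2.649 bits/symbol.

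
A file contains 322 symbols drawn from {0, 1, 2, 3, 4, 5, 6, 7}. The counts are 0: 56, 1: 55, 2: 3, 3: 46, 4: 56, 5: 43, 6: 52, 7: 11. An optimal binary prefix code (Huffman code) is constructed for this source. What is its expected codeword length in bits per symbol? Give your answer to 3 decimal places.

2.870 bits/symbol

Probabilities are the counts divided by 322.
Repeatedly combine the two least-probable nodes; the expected code length is the sum of the merged weights.
merge 3/322 + 11/322 → 1/23
merge 1/23 + 43/322 → 57/322
merge 1/7 + 26/161 → 7/23
merge 55/322 + 4/23 → 111/322
merge 4/23 + 57/322 → 113/322
merge 7/23 + 111/322 → 209/322
merge 113/322 + 209/322 → 1
L = 1/23 + 57/322 + 7/23 + 111/322 + 113/322 + 209/322 + 1 = 66/23 ≈ 2.870 bits/symbol.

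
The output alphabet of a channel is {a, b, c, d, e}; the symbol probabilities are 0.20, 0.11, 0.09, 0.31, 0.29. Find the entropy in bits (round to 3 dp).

2.169 bits

H = −Σ pᵢ log₂ pᵢ.
−0.20·log₂(0.20) = 0.4644
−0.11·log₂(0.11) = 0.3503
−0.09·log₂(0.09) = 0.3127
−0.31·log₂(0.31) = 0.5238
−0.29·log₂(0.29) = 0.5179
Sum ≈ 2.1690 → 2.169 bits.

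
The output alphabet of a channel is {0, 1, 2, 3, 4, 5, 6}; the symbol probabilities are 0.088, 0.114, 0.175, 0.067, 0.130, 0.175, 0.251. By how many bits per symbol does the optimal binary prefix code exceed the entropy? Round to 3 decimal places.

Entropy H = −Σ p log₂ p ≈ 2.6903 bits.
Huffman merges: 67/1000+11/125→31/200; 57/500+13/100→61/250; 31/200+7/40→33/100; 7/40+61/250→419/1000; 251/1000+33/100→581/1000; 419/1000+581/1000→1. L = 2729/1000 ≈ 2.7290.
L − H = 2.7290 − 2.6903 = 0.039 bits.

0.039 bits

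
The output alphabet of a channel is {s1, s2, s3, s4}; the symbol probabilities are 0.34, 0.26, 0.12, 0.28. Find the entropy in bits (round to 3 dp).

1.916 bits

H = −Σ pᵢ log₂ pᵢ.
−0.34·log₂(0.34) = 0.5292
−0.26·log₂(0.26) = 0.5053
−0.12·log₂(0.12) = 0.3671
−0.28·log₂(0.28) = 0.5142
Sum ≈ 1.9157 → 1.916 bits.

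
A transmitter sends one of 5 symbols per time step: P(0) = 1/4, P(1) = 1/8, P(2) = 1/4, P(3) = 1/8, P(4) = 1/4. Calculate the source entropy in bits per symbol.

2.25 bits

Each probability is a power of 1/2, so log₂(1/p) is an integer.
H = Σ p·log₂(1/p) = 1/4·2 + 1/8·3 + 1/4·2 + 1/8·3 + 1/4·2 = 2.25 bits.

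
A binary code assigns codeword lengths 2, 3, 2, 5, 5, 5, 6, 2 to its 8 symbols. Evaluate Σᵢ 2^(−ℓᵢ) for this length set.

With common denominator 2^6 = 64: Σ 2^(−ℓᵢ) = 16/64 + 8/64 + 16/64 + 2/64 + 2/64 + 2/64 + 1/64 + 16/64 = 63/64 = 0.984375.

0.984375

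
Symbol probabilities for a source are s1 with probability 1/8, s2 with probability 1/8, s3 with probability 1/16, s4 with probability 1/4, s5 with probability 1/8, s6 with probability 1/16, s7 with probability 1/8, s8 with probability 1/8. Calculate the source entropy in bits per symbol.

Each probability is a power of 1/2, so log₂(1/p) is an integer.
H = Σ p·log₂(1/p) = 1/8·3 + 1/8·3 + 1/16·4 + 1/4·2 + 1/8·3 + 1/16·4 + 1/8·3 + 1/8·3 = 2.875 bits.

2.875 bits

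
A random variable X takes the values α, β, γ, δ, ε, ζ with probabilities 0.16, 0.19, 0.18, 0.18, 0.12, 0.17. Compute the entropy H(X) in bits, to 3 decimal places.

H = −Σ pᵢ log₂ pᵢ.
−0.16·log₂(0.16) = 0.4230
−0.19·log₂(0.19) = 0.4552
−0.18·log₂(0.18) = 0.4453
−0.18·log₂(0.18) = 0.4453
−0.12·log₂(0.12) = 0.3671
−0.17·log₂(0.17) = 0.4346
Sum ≈ 2.5705 → 2.571 bits.

2.571 bits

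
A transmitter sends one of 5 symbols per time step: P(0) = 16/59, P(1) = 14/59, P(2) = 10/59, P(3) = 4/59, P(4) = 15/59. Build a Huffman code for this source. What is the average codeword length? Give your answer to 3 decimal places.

Repeatedly combine the two least-probable nodes; the expected code length is the sum of the merged weights.
merge 4/59 + 10/59 → 14/59
merge 14/59 + 14/59 → 28/59
merge 15/59 + 16/59 → 31/59
merge 28/59 + 31/59 → 1
L = 14/59 + 28/59 + 31/59 + 1 = 132/59 ≈ 2.237 bits/symbol.

2.237 bits/symbol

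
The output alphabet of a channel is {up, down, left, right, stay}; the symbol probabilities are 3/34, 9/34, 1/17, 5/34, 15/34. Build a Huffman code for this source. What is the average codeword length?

Repeatedly combine the two least-probable nodes; the expected code length is the sum of the merged weights.
merge 1/17 + 3/34 → 5/34
merge 5/34 + 5/34 → 5/17
merge 9/34 + 5/17 → 19/34
merge 15/34 + 19/34 → 1
L = 5/34 + 5/17 + 19/34 + 1 = 2 bits/symbol.

2 bits/symbol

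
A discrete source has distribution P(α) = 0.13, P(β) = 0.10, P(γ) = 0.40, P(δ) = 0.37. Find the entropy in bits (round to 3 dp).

H = −Σ pᵢ log₂ pᵢ.
−0.13·log₂(0.13) = 0.3826
−0.10·log₂(0.10) = 0.3322
−0.40·log₂(0.40) = 0.5288
−0.37·log₂(0.37) = 0.5307
Sum ≈ 1.7743 → 1.774 bits.

1.774 bits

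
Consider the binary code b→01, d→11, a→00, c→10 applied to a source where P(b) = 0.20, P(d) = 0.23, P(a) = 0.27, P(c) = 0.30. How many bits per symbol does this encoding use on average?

L̄ = Σ pᵢ·ℓᵢ = 0.20·2 + 0.23·2 + 0.27·2 + 0.30·2 = 2 bits/symbol.

2 bits/symbol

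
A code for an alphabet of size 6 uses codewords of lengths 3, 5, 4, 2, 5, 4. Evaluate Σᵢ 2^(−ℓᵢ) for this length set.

0.5625

With common denominator 2^5 = 32: Σ 2^(−ℓᵢ) = 4/32 + 1/32 + 2/32 + 8/32 + 1/32 + 2/32 = 18/32 = 0.5625.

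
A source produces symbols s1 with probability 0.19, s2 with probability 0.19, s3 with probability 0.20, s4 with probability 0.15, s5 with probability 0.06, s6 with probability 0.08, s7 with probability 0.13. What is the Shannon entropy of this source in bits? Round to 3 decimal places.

2.703 bits

H = −Σ pᵢ log₂ pᵢ.
−0.19·log₂(0.19) = 0.4552
−0.19·log₂(0.19) = 0.4552
−0.20·log₂(0.20) = 0.4644
−0.15·log₂(0.15) = 0.4105
−0.06·log₂(0.06) = 0.2435
−0.08·log₂(0.08) = 0.2915
−0.13·log₂(0.13) = 0.3826
Sum ≈ 2.7031 → 2.703 bits.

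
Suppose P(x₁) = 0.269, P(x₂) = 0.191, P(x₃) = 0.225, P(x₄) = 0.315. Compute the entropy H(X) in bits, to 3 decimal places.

H = −Σ pᵢ log₂ pᵢ.
−0.269·log₂(0.269) = 0.5096
−0.191·log₂(0.191) = 0.4562
−0.225·log₂(0.225) = 0.4842
−0.315·log₂(0.315) = 0.5250
Sum ≈ 1.9749 → 1.975 bits.

1.975 bits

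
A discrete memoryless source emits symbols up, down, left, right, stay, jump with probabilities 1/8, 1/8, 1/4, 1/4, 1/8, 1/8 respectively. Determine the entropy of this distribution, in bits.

Each probability is a power of 1/2, so log₂(1/p) is an integer.
H = Σ p·log₂(1/p) = 1/8·3 + 1/8·3 + 1/4·2 + 1/4·2 + 1/8·3 + 1/8·3 = 2.5 bits.

2.5 bits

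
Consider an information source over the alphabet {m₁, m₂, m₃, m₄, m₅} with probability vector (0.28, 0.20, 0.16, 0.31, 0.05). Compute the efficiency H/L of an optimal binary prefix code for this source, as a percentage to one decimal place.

Entropy H = −Σ p log₂ p ≈ 2.1415 bits.
Huffman merges: 1/20+4/25→21/100; 1/5+21/100→41/100; 7/25+31/100→59/100; 41/100+59/100→1. L = 221/100 ≈ 2.2100.
Efficiency = H/L = 2.1415/2.2100 = 96.9%.

96.9%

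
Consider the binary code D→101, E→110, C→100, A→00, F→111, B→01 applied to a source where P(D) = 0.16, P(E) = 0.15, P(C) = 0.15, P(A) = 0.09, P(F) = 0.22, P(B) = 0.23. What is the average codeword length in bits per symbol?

2.68 bits/symbol

L̄ = Σ pᵢ·ℓᵢ = 0.16·3 + 0.15·3 + 0.15·3 + 0.09·2 + 0.22·3 + 0.23·2 = 2.68 bits/symbol.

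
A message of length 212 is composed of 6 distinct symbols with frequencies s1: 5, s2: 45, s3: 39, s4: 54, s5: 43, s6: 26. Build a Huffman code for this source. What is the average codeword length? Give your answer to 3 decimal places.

2.476 bits/symbol

Probabilities are the counts divided by 212.
Repeatedly combine the two least-probable nodes; the expected code length is the sum of the merged weights.
merge 5/212 + 13/106 → 31/212
merge 31/212 + 39/212 → 35/106
merge 43/212 + 45/212 → 22/53
merge 27/106 + 35/106 → 31/53
merge 22/53 + 31/53 → 1
L = 31/212 + 35/106 + 22/53 + 31/53 + 1 = 525/212 ≈ 2.476 bits/symbol.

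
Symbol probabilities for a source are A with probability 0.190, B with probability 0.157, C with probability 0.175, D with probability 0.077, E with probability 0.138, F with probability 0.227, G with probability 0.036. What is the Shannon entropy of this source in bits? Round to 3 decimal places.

2.652 bits

H = −Σ pᵢ log₂ pᵢ.
−0.190·log₂(0.190) = 0.4552
−0.157·log₂(0.157) = 0.4194
−0.175·log₂(0.175) = 0.4401
−0.077·log₂(0.077) = 0.2848
−0.138·log₂(0.138) = 0.3943
−0.227·log₂(0.227) = 0.4856
−0.036·log₂(0.036) = 0.1727
Sum ≈ 2.6520 → 2.652 bits.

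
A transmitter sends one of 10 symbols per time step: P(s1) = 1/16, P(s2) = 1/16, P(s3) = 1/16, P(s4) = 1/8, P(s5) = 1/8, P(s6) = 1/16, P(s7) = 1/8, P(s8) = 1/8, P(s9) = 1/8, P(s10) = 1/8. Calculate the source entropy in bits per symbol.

Each probability is a power of 1/2, so log₂(1/p) is an integer.
H = Σ p·log₂(1/p) = 1/16·4 + 1/16·4 + 1/16·4 + 1/8·3 + 1/8·3 + 1/16·4 + 1/8·3 + 1/8·3 + 1/8·3 + 1/8·3 = 3.25 bits.

3.25 bits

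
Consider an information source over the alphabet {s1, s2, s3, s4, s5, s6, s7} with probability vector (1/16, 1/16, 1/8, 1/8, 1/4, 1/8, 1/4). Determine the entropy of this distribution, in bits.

2.625 bits

Each probability is a power of 1/2, so log₂(1/p) is an integer.
H = Σ p·log₂(1/p) = 1/16·4 + 1/16·4 + 1/8·3 + 1/8·3 + 1/4·2 + 1/8·3 + 1/4·2 = 2.625 bits.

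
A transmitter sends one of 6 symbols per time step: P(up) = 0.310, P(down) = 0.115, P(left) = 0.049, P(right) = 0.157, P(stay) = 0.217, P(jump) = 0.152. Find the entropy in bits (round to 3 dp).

2.407 bits

H = −Σ pᵢ log₂ pᵢ.
−0.310·log₂(0.310) = 0.5238
−0.115·log₂(0.115) = 0.3588
−0.049·log₂(0.049) = 0.2132
−0.157·log₂(0.157) = 0.4194
−0.217·log₂(0.217) = 0.4783
−0.152·log₂(0.152) = 0.4131
Sum ≈ 2.4066 → 2.407 bits.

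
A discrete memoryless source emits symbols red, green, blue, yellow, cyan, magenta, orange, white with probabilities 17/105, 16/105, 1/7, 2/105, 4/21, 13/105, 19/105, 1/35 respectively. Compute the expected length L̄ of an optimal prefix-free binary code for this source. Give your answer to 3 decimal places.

Repeatedly combine the two least-probable nodes; the expected code length is the sum of the merged weights.
merge 2/105 + 1/35 → 1/21
merge 1/21 + 13/105 → 6/35
merge 1/7 + 16/105 → 31/105
merge 17/105 + 6/35 → 1/3
merge 19/105 + 4/21 → 13/35
merge 31/105 + 1/3 → 22/35
merge 13/35 + 22/35 → 1
L = 1/21 + 6/35 + 31/105 + 1/3 + 13/35 + 22/35 + 1 = 299/105 ≈ 2.848 bits/symbol.

2.848 bits/symbol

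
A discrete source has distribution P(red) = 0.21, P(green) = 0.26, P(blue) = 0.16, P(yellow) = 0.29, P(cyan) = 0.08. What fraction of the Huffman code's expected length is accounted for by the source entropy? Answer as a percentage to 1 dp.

98.7%

Entropy H = −Σ p log₂ p ≈ 2.2105 bits.
Huffman merges: 2/25+4/25→6/25; 21/100+6/25→9/20; 13/50+29/100→11/20; 9/20+11/20→1. L = 56/25 ≈ 2.2400.
Efficiency = H/L = 2.2105/2.2400 = 98.7%.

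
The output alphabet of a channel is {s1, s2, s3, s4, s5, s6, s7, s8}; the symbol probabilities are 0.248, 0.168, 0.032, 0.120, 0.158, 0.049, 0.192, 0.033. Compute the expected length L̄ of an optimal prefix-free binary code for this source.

2.739 bits/symbol

Repeatedly combine the two least-probable nodes; the expected code length is the sum of the merged weights.
merge 4/125 + 33/1000 → 13/200
merge 49/1000 + 13/200 → 57/500
merge 57/500 + 3/25 → 117/500
merge 79/500 + 21/125 → 163/500
merge 24/125 + 117/500 → 213/500
merge 31/125 + 163/500 → 287/500
merge 213/500 + 287/500 → 1
L = 13/200 + 57/500 + 117/500 + 163/500 + 213/500 + 287/500 + 1 = 2739/1000 = 2.739 bits/symbol.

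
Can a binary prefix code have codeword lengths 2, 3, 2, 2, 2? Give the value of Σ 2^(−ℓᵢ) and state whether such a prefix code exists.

1.125; no

With common denominator 2^3 = 8: Σ 2^(−ℓᵢ) = 2/8 + 1/8 + 2/8 + 2/8 + 2/8 = 9/8 = 1.125.
Kraft's inequality requires Σ ≤ 1; here Σ = 1.125 > 1, so no such prefix code exists.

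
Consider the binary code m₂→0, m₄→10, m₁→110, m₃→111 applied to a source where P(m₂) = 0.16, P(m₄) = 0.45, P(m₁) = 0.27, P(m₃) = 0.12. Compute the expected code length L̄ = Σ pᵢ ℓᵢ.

2.23 bits/symbol

L̄ = Σ pᵢ·ℓᵢ = 0.16·1 + 0.45·2 + 0.27·3 + 0.12·3 = 2.23 bits/symbol.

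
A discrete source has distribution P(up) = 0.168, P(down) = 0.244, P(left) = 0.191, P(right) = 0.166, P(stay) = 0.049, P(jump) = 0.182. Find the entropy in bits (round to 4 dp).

H = −Σ pᵢ log₂ pᵢ.
−0.168·log₂(0.168) = 0.4323
−0.244·log₂(0.244) = 0.4966
−0.191·log₂(0.191) = 0.4562
−0.166·log₂(0.166) = 0.4301
−0.049·log₂(0.049) = 0.2132
−0.182·log₂(0.182) = 0.4474
Sum ≈ 2.4757 → 2.4757 bits.

2.4757 bits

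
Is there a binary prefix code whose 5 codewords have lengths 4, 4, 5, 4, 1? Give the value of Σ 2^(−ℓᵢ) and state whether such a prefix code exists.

With common denominator 2^5 = 32: Σ 2^(−ℓᵢ) = 2/32 + 2/32 + 1/32 + 2/32 + 16/32 = 23/32 = 0.71875.
Kraft's inequality requires Σ ≤ 1; here Σ = 0.71875 ≤ 1, so such a prefix code exists.

0.71875; yes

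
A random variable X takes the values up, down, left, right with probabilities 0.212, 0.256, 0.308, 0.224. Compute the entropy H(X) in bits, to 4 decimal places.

1.9844 bits

H = −Σ pᵢ log₂ pᵢ.
−0.212·log₂(0.212) = 0.4744
−0.256·log₂(0.256) = 0.5032
−0.308·log₂(0.308) = 0.5233
−0.224·log₂(0.224) = 0.4835
Sum ≈ 1.9844 → 1.9844 bits.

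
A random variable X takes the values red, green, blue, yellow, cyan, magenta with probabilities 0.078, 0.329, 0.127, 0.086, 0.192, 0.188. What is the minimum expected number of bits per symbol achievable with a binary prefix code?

Repeatedly combine the two least-probable nodes; the expected code length is the sum of the merged weights.
merge 39/500 + 43/500 → 41/250
merge 127/1000 + 41/250 → 291/1000
merge 47/250 + 24/125 → 19/50
merge 291/1000 + 329/1000 → 31/50
merge 19/50 + 31/50 → 1
L = 41/250 + 291/1000 + 19/50 + 31/50 + 1 = 491/200 = 2.455 bits/symbol.

2.455 bits/symbol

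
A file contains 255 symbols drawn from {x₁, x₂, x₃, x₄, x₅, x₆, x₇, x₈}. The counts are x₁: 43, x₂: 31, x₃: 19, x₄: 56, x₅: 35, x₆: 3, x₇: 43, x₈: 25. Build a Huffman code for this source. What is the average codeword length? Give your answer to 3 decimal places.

Probabilities are the counts divided by 255.
Repeatedly combine the two least-probable nodes; the expected code length is the sum of the merged weights.
merge 1/85 + 19/255 → 22/255
merge 22/255 + 5/51 → 47/255
merge 31/255 + 7/51 → 22/85
merge 43/255 + 43/255 → 86/255
merge 47/255 + 56/255 → 103/255
merge 22/85 + 86/255 → 152/255
merge 103/255 + 152/255 → 1
L = 22/255 + 47/255 + 22/85 + 86/255 + 103/255 + 152/255 + 1 = 43/15 ≈ 2.867 bits/symbol.

2.867 bits/symbol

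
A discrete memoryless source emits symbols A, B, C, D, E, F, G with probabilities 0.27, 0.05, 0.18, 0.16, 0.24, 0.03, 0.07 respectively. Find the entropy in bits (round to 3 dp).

H = −Σ pᵢ log₂ pᵢ.
−0.27·log₂(0.27) = 0.5100
−0.05·log₂(0.05) = 0.2161
−0.18·log₂(0.18) = 0.4453
−0.16·log₂(0.16) = 0.4230
−0.24·log₂(0.24) = 0.4941
−0.03·log₂(0.03) = 0.1518
−0.07·log₂(0.07) = 0.2686
Sum ≈ 2.5089 → 2.509 bits.

2.509 bits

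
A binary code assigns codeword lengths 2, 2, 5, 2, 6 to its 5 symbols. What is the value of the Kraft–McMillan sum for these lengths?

With common denominator 2^6 = 64: Σ 2^(−ℓᵢ) = 16/64 + 16/64 + 2/64 + 16/64 + 1/64 = 51/64 = 0.796875.

0.796875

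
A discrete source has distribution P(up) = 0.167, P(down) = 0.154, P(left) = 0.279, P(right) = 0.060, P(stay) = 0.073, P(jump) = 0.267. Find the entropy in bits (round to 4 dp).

H = −Σ pᵢ log₂ pᵢ.
−0.167·log₂(0.167) = 0.4312
−0.154·log₂(0.154) = 0.4156
−0.279·log₂(0.279) = 0.5138
−0.060·log₂(0.060) = 0.2435
−0.073·log₂(0.073) = 0.2756
−0.267·log₂(0.267) = 0.5087
Sum ≈ 2.3885 → 2.3885 bits.

2.3885 bits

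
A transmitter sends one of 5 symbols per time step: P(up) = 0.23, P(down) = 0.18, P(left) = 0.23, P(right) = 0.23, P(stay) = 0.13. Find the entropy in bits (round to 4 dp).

H = −Σ pᵢ log₂ pᵢ.
−0.23·log₂(0.23) = 0.4877
−0.18·log₂(0.18) = 0.4453
−0.23·log₂(0.23) = 0.4877
−0.23·log₂(0.23) = 0.4877
−0.13·log₂(0.13) = 0.3826
Sum ≈ 2.2910 → 2.2910 bits.

2.2910 bits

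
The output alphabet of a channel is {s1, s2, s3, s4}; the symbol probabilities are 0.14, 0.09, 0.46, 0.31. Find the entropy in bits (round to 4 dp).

1.7489 bits

H = −Σ pᵢ log₂ pᵢ.
−0.14·log₂(0.14) = 0.3971
−0.09·log₂(0.09) = 0.3127
−0.46·log₂(0.46) = 0.5153
−0.31·log₂(0.31) = 0.5238
Sum ≈ 1.7489 → 1.7489 bits.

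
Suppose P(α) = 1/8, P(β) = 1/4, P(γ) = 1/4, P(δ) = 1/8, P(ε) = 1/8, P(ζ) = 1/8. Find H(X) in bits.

Each probability is a power of 1/2, so log₂(1/p) is an integer.
H = Σ p·log₂(1/p) = 1/8·3 + 1/4·2 + 1/4·2 + 1/8·3 + 1/8·3 + 1/8·3 = 2.5 bits.

2.5 bits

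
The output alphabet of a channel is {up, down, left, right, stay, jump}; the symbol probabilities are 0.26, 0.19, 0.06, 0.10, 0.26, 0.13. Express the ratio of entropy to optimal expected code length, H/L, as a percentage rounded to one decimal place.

98.9%

Entropy H = −Σ p log₂ p ≈ 2.4242 bits.
Huffman merges: 3/50+1/10→4/25; 13/100+4/25→29/100; 19/100+13/50→9/20; 13/50+29/100→11/20; 9/20+11/20→1. L = 49/20 ≈ 2.4500.
Efficiency = H/L = 2.4242/2.4500 = 98.9%.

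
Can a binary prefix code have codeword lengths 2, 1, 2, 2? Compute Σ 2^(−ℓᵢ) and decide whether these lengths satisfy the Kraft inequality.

With common denominator 2^2 = 4: Σ 2^(−ℓᵢ) = 1/4 + 2/4 + 1/4 + 1/4 = 5/4 = 1.25.
Kraft's inequality requires Σ ≤ 1; here Σ = 1.25 > 1, so no such prefix code exists.

1.25; no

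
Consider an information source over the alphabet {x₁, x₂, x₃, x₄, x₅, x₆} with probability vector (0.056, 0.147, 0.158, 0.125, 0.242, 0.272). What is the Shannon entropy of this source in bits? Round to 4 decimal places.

2.4413 bits

H = −Σ pᵢ log₂ pᵢ.
−0.056·log₂(0.056) = 0.2329
−0.147·log₂(0.147) = 0.4066
−0.158·log₂(0.158) = 0.4206
−0.125·log₂(0.125) = 0.3750
−0.242·log₂(0.242) = 0.4954
−0.272·log₂(0.272) = 0.5109
Sum ≈ 2.4413 → 2.4413 bits.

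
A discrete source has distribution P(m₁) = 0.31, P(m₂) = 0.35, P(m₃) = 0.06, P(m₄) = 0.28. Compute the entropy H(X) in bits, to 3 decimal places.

H = −Σ pᵢ log₂ pᵢ.
−0.31·log₂(0.31) = 0.5238
−0.35·log₂(0.35) = 0.5301
−0.06·log₂(0.06) = 0.2435
−0.28·log₂(0.28) = 0.5142
Sum ≈ 1.8116 → 1.812 bits.

1.812 bits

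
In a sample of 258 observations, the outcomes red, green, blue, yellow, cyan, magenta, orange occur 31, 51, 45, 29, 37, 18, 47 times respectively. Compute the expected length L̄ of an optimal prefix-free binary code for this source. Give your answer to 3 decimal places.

2.802 bits/symbol

Probabilities are the counts divided by 258.
Repeatedly combine the two least-probable nodes; the expected code length is the sum of the merged weights.
merge 3/43 + 29/258 → 47/258
merge 31/258 + 37/258 → 34/129
merge 15/86 + 47/258 → 46/129
merge 47/258 + 17/86 → 49/129
merge 34/129 + 46/129 → 80/129
merge 49/129 + 80/129 → 1
L = 47/258 + 34/129 + 46/129 + 49/129 + 80/129 + 1 = 241/86 ≈ 2.802 bits/symbol.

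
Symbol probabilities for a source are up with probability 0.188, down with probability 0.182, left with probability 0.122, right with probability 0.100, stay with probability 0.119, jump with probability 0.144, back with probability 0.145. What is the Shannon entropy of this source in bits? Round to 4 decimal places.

H = −Σ pᵢ log₂ pᵢ.
−0.188·log₂(0.188) = 0.4533
−0.182·log₂(0.182) = 0.4474
−0.122·log₂(0.122) = 0.3703
−0.100·log₂(0.100) = 0.3322
−0.119·log₂(0.119) = 0.3654
−0.144·log₂(0.144) = 0.4026
−0.145·log₂(0.145) = 0.4040
Sum ≈ 2.7751 → 2.7751 bits.

2.7751 bits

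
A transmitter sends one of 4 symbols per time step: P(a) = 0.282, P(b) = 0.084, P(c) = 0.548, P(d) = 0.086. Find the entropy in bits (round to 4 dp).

H = −Σ pᵢ log₂ pᵢ.
−0.282·log₂(0.282) = 0.5150
−0.084·log₂(0.084) = 0.3002
−0.548·log₂(0.548) = 0.4755
−0.086·log₂(0.086) = 0.3044
Sum ≈ 1.5951 → 1.5951 bits.

1.5951 bits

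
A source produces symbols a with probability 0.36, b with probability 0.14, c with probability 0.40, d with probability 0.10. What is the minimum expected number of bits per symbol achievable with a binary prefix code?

Repeatedly combine the two least-probable nodes; the expected code length is the sum of the merged weights.
merge 1/10 + 7/50 → 6/25
merge 6/25 + 9/25 → 3/5
merge 2/5 + 3/5 → 1
L = 6/25 + 3/5 + 1 = 46/25 = 1.84 bits/symbol.

1.84 bits/symbol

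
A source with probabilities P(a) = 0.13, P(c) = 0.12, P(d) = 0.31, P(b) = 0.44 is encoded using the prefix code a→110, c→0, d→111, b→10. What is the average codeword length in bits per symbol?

2.32 bits/symbol

L̄ = Σ pᵢ·ℓᵢ = 0.13·3 + 0.12·1 + 0.31·3 + 0.44·2 = 2.32 bits/symbol.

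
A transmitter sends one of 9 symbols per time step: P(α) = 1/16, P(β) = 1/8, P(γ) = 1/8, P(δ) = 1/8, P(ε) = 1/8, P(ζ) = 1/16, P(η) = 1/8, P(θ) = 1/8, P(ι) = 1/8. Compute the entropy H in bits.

Each probability is a power of 1/2, so log₂(1/p) is an integer.
H = Σ p·log₂(1/p) = 1/16·4 + 1/8·3 + 1/8·3 + 1/8·3 + 1/8·3 + 1/16·4 + 1/8·3 + 1/8·3 + 1/8·3 = 3.125 bits.

3.125 bits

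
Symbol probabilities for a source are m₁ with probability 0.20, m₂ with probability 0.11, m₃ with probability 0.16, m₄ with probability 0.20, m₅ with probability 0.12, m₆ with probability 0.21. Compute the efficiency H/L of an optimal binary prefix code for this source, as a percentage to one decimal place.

98.1%

Entropy H = −Σ p log₂ p ≈ 2.5420 bits.
Huffman merges: 11/100+3/25→23/100; 4/25+1/5→9/25; 1/5+21/100→41/100; 23/100+9/25→59/100; 41/100+59/100→1. L = 259/100 ≈ 2.5900.
Efficiency = H/L = 2.5420/2.5900 = 98.1%.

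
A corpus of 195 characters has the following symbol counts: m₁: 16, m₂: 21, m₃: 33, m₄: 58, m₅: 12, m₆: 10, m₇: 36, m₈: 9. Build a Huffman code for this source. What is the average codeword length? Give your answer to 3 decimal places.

2.759 bits/symbol

Probabilities are the counts divided by 195.
Repeatedly combine the two least-probable nodes; the expected code length is the sum of the merged weights.
merge 3/65 + 2/39 → 19/195
merge 4/65 + 16/195 → 28/195
merge 19/195 + 7/65 → 8/39
merge 28/195 + 11/65 → 61/195
merge 12/65 + 8/39 → 76/195
merge 58/195 + 61/195 → 119/195
merge 76/195 + 119/195 → 1
L = 19/195 + 28/195 + 8/39 + 61/195 + 76/195 + 119/195 + 1 = 538/195 ≈ 2.759 bits/symbol.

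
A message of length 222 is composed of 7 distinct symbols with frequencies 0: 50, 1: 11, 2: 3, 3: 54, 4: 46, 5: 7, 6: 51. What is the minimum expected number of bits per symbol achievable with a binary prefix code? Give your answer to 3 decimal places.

2.441 bits/symbol

Probabilities are the counts divided by 222.
Repeatedly combine the two least-probable nodes; the expected code length is the sum of the merged weights.
merge 1/74 + 7/222 → 5/111
merge 5/111 + 11/222 → 7/74
merge 7/74 + 23/111 → 67/222
merge 25/111 + 17/74 → 101/222
merge 9/37 + 67/222 → 121/222
merge 101/222 + 121/222 → 1
L = 5/111 + 7/74 + 67/222 + 101/222 + 121/222 + 1 = 271/111 ≈ 2.441 bits/symbol.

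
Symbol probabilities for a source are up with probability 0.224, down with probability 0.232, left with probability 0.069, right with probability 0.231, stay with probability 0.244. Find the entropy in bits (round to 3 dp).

2.224 bits

H = −Σ pᵢ log₂ pᵢ.
−0.224·log₂(0.224) = 0.4835
−0.232·log₂(0.232) = 0.4890
−0.069·log₂(0.069) = 0.2662
−0.231·log₂(0.231) = 0.4883
−0.244·log₂(0.244) = 0.4966
Sum ≈ 2.2235 → 2.224 bits.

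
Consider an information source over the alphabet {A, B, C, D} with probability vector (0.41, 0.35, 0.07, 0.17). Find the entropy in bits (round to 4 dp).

H = −Σ pᵢ log₂ pᵢ.
−0.41·log₂(0.41) = 0.5274
−0.35·log₂(0.35) = 0.5301
−0.07·log₂(0.07) = 0.2686
−0.17·log₂(0.17) = 0.4346
Sum ≈ 1.7606 → 1.7606 bits.

1.7606 bits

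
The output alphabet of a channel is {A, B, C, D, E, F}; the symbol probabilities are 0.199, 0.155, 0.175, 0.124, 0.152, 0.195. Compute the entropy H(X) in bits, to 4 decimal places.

H = −Σ pᵢ log₂ pᵢ.
−0.199·log₂(0.199) = 0.4635
−0.155·log₂(0.155) = 0.4169
−0.175·log₂(0.175) = 0.4401
−0.124·log₂(0.124) = 0.3734
−0.152·log₂(0.152) = 0.4131
−0.195·log₂(0.195) = 0.4599
Sum ≈ 2.5669 → 2.5669 bits.

2.5669 bits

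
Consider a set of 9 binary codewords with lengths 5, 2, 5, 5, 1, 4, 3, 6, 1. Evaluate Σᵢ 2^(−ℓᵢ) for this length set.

With common denominator 2^6 = 64: Σ 2^(−ℓᵢ) = 2/64 + 16/64 + 2/64 + 2/64 + 32/64 + 4/64 + 8/64 + 1/64 + 32/64 = 99/64 = 1.546875.

1.546875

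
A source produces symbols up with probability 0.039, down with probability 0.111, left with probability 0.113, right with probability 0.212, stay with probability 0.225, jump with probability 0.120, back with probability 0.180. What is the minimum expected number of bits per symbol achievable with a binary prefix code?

Repeatedly combine the two least-probable nodes; the expected code length is the sum of the merged weights.
merge 39/1000 + 111/1000 → 3/20
merge 113/1000 + 3/25 → 233/1000
merge 3/20 + 9/50 → 33/100
merge 53/250 + 9/40 → 437/1000
merge 233/1000 + 33/100 → 563/1000
merge 437/1000 + 563/1000 → 1
L = 3/20 + 233/1000 + 33/100 + 437/1000 + 563/1000 + 1 = 2713/1000 = 2.713 bits/symbol.

2.713 bits/symbol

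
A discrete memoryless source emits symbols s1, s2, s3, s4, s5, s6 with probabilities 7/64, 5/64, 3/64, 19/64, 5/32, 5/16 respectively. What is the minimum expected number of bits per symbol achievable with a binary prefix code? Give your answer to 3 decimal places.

Repeatedly combine the two least-probable nodes; the expected code length is the sum of the merged weights.
merge 3/64 + 5/64 → 1/8
merge 7/64 + 1/8 → 15/64
merge 5/32 + 15/64 → 25/64
merge 19/64 + 5/16 → 39/64
merge 25/64 + 39/64 → 1
L = 1/8 + 15/64 + 25/64 + 39/64 + 1 = 151/64 ≈ 2.359 bits/symbol.

2.359 bits/symbol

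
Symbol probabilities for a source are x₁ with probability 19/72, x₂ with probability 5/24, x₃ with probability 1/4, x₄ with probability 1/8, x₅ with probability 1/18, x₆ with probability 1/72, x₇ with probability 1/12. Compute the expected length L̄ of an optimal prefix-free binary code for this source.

Repeatedly combine the two least-probable nodes; the expected code length is the sum of the merged weights.
merge 1/72 + 1/18 → 5/72
merge 5/72 + 1/12 → 11/72
merge 1/8 + 11/72 → 5/18
merge 5/24 + 1/4 → 11/24
merge 19/72 + 5/18 → 13/24
merge 11/24 + 13/24 → 1
L = 5/72 + 11/72 + 5/18 + 11/24 + 13/24 + 1 = 5/2 = 2.5 bits/symbol.

2.5 bits/symbol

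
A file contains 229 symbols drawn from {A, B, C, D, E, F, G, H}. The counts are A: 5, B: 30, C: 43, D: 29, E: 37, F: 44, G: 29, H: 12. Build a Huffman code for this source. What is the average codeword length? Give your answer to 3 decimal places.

2.882 bits/symbol

Probabilities are the counts divided by 229.
Repeatedly combine the two least-probable nodes; the expected code length is the sum of the merged weights.
merge 5/229 + 12/229 → 17/229
merge 17/229 + 29/229 → 46/229
merge 29/229 + 30/229 → 59/229
merge 37/229 + 43/229 → 80/229
merge 44/229 + 46/229 → 90/229
merge 59/229 + 80/229 → 139/229
merge 90/229 + 139/229 → 1
L = 17/229 + 46/229 + 59/229 + 80/229 + 90/229 + 139/229 + 1 = 660/229 ≈ 2.882 bits/symbol.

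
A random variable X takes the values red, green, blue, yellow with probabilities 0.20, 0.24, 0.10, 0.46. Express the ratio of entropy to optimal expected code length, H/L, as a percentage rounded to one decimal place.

98.2%

Entropy H = −Σ p log₂ p ≈ 1.8060 bits.
Huffman merges: 1/10+1/5→3/10; 6/25+3/10→27/50; 23/50+27/50→1. L = 46/25 ≈ 1.8400.
Efficiency = H/L = 1.8060/1.8400 = 98.2%.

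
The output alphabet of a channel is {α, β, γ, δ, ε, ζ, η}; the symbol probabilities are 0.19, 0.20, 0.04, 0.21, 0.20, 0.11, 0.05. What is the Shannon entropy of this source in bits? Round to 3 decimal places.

2.609 bits

H = −Σ pᵢ log₂ pᵢ.
−0.19·log₂(0.19) = 0.4552
−0.20·log₂(0.20) = 0.4644
−0.04·log₂(0.04) = 0.1858
−0.21·log₂(0.21) = 0.4728
−0.20·log₂(0.20) = 0.4644
−0.11·log₂(0.11) = 0.3503
−0.05·log₂(0.05) = 0.2161
Sum ≈ 2.6090 → 2.609 bits.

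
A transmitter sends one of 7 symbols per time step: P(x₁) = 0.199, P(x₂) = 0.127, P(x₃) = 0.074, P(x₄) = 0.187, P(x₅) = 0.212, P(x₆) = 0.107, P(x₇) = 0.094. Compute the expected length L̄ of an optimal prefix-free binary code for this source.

2.757 bits/symbol

Repeatedly combine the two least-probable nodes; the expected code length is the sum of the merged weights.
merge 37/500 + 47/500 → 21/125
merge 107/1000 + 127/1000 → 117/500
merge 21/125 + 187/1000 → 71/200
merge 199/1000 + 53/250 → 411/1000
merge 117/500 + 71/200 → 589/1000
merge 411/1000 + 589/1000 → 1
L = 21/125 + 117/500 + 71/200 + 411/1000 + 589/1000 + 1 = 2757/1000 = 2.757 bits/symbol.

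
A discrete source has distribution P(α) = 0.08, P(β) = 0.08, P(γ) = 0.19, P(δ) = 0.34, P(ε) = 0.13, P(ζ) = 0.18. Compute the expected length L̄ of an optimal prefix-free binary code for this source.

2.45 bits/symbol

Repeatedly combine the two least-probable nodes; the expected code length is the sum of the merged weights.
merge 2/25 + 2/25 → 4/25
merge 13/100 + 4/25 → 29/100
merge 9/50 + 19/100 → 37/100
merge 29/100 + 17/50 → 63/100
merge 37/100 + 63/100 → 1
L = 4/25 + 29/100 + 37/100 + 63/100 + 1 = 49/20 = 2.45 bits/symbol.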